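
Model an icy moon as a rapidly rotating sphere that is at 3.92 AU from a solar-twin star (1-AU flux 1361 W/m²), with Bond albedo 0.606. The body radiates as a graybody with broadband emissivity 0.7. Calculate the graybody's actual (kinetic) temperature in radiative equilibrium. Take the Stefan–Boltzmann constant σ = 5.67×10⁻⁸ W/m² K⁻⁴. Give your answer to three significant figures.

122 kelvin

By the inverse-square law, S = 1361/3.92² = 88.57 W/m².
Absorbed flux (global mean): S(1−α)/4 = 88.57·0.394/4 = 8.724 W/m².
Equating to εσT⁴ with ε = 0.7: T = (8.724/0.7σ)^(1/4) = 121.8 K.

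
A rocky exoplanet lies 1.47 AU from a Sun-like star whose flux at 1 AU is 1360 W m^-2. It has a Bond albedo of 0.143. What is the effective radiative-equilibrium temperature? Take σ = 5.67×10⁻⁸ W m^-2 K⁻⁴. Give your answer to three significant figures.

Irradiance scales as 1/d², so S = 1360 W m^-2 × (1/1.47)² = 629.4 W m^-2.
The planet absorbs (1−α)S over its disc πR² and re-emits over 4πR², so the mean absorbed flux is (1−0.143)·629.4/4 = 134.8 W m^-2.
Set σT⁴ = 134.8 → T = (134.8/σ)^(1/4) = 220.8 K.

221 K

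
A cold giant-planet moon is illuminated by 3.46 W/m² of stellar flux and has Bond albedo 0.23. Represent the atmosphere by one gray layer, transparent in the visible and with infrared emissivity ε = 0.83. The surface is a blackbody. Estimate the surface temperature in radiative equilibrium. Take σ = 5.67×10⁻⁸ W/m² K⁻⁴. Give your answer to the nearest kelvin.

The planet radiates to space at T_e = [S(1−α)/(4σ)]^(1/4) = 58.54 K.
Surface balance with a leaky layer gives σT_s⁴ = σT_e⁴·2/(2−ε), so T_s = T_e·[2/(2−0.83)]^(1/4) = 66.94 K.

67 kelvin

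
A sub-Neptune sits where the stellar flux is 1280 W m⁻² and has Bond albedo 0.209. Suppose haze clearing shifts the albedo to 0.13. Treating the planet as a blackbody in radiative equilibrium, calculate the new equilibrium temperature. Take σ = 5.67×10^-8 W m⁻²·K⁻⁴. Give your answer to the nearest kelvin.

New equilibrium: T₂ = [(1−0.13)·1280/(4σ)]^(1/4) = 264.7 K.

265 kelvin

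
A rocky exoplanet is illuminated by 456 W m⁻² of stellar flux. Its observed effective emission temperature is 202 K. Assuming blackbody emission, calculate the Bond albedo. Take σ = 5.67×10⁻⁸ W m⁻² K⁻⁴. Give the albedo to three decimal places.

0.172

Rearranging the radiative balance, α = 1 − 4σT⁴/S.
σT⁴ = 94.40 W m⁻², so 4σT⁴ = 377.6 W m⁻².
1−α = 377.6/456.0 = 0.8281, so α = 0.1719.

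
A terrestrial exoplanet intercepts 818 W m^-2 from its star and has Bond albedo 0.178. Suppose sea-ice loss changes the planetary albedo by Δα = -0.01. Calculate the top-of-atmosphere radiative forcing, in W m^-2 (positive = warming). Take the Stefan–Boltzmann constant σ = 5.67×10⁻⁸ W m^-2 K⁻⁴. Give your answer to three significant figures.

2.04 W m^-2

TOA radiative forcing: ΔF = −S·Δα/4 = −818.0·(-0.01)/4 = 2.045 W m^-2.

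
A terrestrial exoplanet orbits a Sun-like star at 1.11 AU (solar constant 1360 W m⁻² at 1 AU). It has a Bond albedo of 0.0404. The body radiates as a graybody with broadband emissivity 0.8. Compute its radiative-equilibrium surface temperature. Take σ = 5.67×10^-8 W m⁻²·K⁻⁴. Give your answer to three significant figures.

276 K

Irradiance scales as 1/d², so S = 1360 W m⁻² × (1/1.11)² = 1104 W m⁻².
Averaging over the sphere, the absorbed flux is S(1−α)/4 = 264.8 W m⁻².
Equating to εσT⁴ with ε = 0.8: T = (264.8/0.8σ)^(1/4) = 276.4 K.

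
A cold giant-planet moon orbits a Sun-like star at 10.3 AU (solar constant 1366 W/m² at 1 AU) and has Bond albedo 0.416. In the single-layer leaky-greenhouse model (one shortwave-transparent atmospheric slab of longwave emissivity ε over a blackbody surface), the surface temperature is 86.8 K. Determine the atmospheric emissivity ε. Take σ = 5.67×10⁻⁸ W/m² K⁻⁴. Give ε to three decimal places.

0.832

By the inverse-square law, S = 1366/10.3² = 12.88 W/m².
Effective temperature: T_e = [S(1−α)/(4σ)]^(1/4) = 75.88 K.
Since (2−ε)/2 = (T_e/T_s)⁴ = 0.5841, ε = 0.8319.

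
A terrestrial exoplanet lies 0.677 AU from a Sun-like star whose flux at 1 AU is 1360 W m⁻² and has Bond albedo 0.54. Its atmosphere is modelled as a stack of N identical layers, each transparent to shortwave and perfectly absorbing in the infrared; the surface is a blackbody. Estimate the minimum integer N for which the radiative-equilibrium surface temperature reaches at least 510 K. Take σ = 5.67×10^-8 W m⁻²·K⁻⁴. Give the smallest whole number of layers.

Irradiance scales as 1/d², so S = 1360 W m⁻² × (1/0.677)² = 2967 W m⁻².
The effective emission temperature is T_e = [S(1−α)/(4σ)]^¼ = 278.5 K.
Need (N+1)T_e⁴ ≥ T_s⁴, i.e. N+1 ≥ (510/278.5)⁴ = 11.241.
The minimum whole number is N = 11.

11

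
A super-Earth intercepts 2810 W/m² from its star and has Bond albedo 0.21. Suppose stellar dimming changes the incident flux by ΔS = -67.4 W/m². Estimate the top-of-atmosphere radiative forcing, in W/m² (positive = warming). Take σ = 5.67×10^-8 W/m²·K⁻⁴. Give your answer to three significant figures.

TOA radiative forcing: ΔF = (1−α)ΔS/4 = 0.79·(-67.4)/4 = -13.31 W/m².

-13.3 W/m²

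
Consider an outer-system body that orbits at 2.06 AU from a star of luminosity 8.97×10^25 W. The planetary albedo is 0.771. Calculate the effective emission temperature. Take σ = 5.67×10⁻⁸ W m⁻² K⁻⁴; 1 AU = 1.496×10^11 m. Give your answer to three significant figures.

d = 2.06 × 1.496×10^11 m = 3.082×10^11 m.
Spreading L over a sphere of radius d: S = 8.97×10^25/(4π·3.08×10^11²) = 75.16 W m⁻².
Absorbed flux (global mean): S(1−α)/4 = 75.16·0.229/4 = 4.303 W m⁻².
Balancing against σT⁴: T = (4.303/5.67×10⁻⁸)^(1/4) = 93.33 K.

93.3 K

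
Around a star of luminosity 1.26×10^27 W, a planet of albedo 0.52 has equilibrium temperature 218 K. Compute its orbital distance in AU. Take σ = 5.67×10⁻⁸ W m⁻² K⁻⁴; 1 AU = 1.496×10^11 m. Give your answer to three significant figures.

Energy balance gives S = 4σT⁴/(1−α) = 1067 W m⁻².
From L = 4πd²S, d = √(1.26×10^27/(4π·1067)) = 3.065×10^11 m = 2.049 AU.

2.05 AU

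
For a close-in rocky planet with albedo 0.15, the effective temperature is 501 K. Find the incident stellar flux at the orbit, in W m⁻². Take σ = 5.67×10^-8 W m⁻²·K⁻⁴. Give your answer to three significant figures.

16800 W m⁻²

Invert the energy balance for S: S = 4σT⁴/(1−α).
The emitted flux is σT⁴ = 3572 W m⁻².
So S = 4×3572/(1−0.15) = 16810 W m⁻².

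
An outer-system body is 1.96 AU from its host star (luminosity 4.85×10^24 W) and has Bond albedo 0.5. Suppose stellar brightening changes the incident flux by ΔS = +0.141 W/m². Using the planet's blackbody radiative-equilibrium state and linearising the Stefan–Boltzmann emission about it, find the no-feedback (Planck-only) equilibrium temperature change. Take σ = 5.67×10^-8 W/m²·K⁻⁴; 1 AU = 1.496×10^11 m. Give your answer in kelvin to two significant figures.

0.44 K

d = 1.96 × 1.496×10^11 m = 2.932×10^11 m.
Spreading L over a sphere of radius d: S = 4.85×10^24/(4π·2.93×10^11²) = 4.489 W/m².
Unperturbed T_e = [4.489·(1−0.5)/(4σ)]^¼ = 56.09 K.
Only a fraction (1−α) is absorbed and it's spread over 4πR², so ΔF = (1−α)ΔS/4 = 0.01762 W/m².
Planck response: λ_P = 4σT_e³ = 4·5.67×10⁻⁸·(56.09)³ = 0.04002 W/m²/K.
So ΔT₀ = 0.01762/0.04002 = 0.440 K.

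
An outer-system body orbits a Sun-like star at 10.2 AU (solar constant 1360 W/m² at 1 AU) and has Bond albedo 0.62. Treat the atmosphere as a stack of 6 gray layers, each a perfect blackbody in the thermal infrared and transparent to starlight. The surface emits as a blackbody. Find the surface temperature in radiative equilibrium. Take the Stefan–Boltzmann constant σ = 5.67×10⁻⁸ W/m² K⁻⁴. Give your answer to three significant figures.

Irradiance scales as 1/d², so S = 1360 W/m² × (1/10.2)² = 13.07 W/m².
OLR = S(1−α)/4 = 1.242 W/m²; the top layer radiates at T_e = 68.41 K.
With N = 6 opaque layers, T_s = (N+1)^(1/4)·T_e = 7^(1/4)·68.41 = 111.3 K.

111 K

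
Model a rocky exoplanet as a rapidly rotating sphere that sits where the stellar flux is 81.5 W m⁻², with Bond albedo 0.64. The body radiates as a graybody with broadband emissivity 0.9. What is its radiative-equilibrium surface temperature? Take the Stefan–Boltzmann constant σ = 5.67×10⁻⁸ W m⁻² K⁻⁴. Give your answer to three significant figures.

109 K

The planet absorbs (1−α)S over its disc πR² and re-emits over 4πR², so the mean absorbed flux is (1−0.64)·81.50/4 = 7.335 W m⁻².
Equating to εσT⁴ with ε = 0.9: T = (7.335/0.9σ)^(1/4) = 109.5 K.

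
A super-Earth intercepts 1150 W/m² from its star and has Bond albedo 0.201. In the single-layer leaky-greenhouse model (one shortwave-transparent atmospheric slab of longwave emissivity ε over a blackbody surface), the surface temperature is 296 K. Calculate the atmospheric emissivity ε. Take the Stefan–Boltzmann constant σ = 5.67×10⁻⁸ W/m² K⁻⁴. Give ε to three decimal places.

First, T_e = [1150·(1−0.201)/(4σ)]^(1/4) = 252.3 K.
Since (2−ε)/2 = (T_e/T_s)⁴ = 0.5278, ε = 0.9445.

0.944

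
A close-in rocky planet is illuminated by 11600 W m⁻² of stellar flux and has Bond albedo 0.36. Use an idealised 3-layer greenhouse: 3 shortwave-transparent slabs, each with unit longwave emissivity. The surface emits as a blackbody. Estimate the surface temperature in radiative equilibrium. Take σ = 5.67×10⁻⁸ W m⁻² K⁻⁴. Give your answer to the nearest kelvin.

602 K

OLR = S(1−α)/4 = 1856 W m⁻²; the top layer radiates at T_e = 425.4 K.
With N = 3 opaque layers, T_s = (N+1)^(1/4)·T_e = 4^(1/4)·425.4 = 601.5 K.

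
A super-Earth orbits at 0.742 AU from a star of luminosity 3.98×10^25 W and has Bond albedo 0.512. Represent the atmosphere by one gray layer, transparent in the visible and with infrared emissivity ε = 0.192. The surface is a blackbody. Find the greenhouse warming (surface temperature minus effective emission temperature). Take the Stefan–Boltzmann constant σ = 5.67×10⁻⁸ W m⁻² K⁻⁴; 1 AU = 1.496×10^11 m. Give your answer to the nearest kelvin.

d = 0.742 × 1.496×10^11 m = 1.110×10^11 m.
Spreading L over a sphere of radius d: S = 3.98×10^25/(4π·1.11×10^11²) = 257.0 W m⁻².
Effective emission temperature (TOA balance): σT_e⁴ = S(1−α)/4 = 31.36 W m⁻² → T_e = 153.4 K.
The surface balance (absorbed SW + ε·downward IR = σT_s⁴) with T_a⁴ = T_s⁴/2 reduces to T_s = T_e·[2/(2−ε)]^¼ = 157.3 K.
T_s − T_e = 157.3 − 153.4 = 3.919 K.

4 K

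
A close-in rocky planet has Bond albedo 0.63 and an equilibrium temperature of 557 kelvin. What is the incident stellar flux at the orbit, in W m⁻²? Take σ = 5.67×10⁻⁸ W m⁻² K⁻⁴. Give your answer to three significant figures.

59000 W m⁻²

Invert the energy balance for S: S = 4σT⁴/(1−α).
The emitted flux is σT⁴ = 5458 W m⁻².
S = 4·5458/0.37 = 59000 W m⁻².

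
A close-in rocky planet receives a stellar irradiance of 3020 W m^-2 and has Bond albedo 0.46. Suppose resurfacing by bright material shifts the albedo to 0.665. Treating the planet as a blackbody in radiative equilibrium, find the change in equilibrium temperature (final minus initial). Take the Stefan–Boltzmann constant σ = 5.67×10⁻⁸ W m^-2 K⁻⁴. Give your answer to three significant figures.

Initial: T₁ = [S(1−0.46)/(4σ)]^(1/4) = 291.2 K.
After:  T₂ = [3020·0.335/(4σ)]^(1/4) = 258.4 K.
Change: 258.4 − 291.2 = -32.76 K.

-32.8 kelvin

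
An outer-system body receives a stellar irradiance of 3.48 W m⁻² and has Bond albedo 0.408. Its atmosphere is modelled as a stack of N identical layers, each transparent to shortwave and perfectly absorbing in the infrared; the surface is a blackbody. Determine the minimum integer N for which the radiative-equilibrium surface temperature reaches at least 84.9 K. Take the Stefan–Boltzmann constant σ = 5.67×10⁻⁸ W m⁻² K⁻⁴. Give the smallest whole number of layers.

OLR = S(1−α)/4 = 0.5150 W m⁻²; the top layer radiates at T_e = 54.90 K.
Since T_s⁴ = (N+1)T_e⁴, we need N ≥ (T_s/T_e)⁴ − 1 = 4.720.
So N ≥ 4.720; the smallest integer is N = 5.

5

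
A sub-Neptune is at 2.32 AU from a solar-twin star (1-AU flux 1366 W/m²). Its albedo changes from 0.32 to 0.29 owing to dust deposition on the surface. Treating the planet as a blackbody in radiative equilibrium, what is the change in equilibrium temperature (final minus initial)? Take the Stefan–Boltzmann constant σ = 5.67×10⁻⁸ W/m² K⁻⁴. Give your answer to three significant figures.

1.80 K

By the inverse-square law, S = 1366/2.32² = 253.8 W/m².
Initial: T₁ = [S(1−0.32)/(4σ)]^(1/4) = 166.1 K.
Final:   T₂ = [S(1−0.29)/(4σ)]^(1/4) = 167.9 K.
ΔT = T₂ − T₁ = 1.802 K.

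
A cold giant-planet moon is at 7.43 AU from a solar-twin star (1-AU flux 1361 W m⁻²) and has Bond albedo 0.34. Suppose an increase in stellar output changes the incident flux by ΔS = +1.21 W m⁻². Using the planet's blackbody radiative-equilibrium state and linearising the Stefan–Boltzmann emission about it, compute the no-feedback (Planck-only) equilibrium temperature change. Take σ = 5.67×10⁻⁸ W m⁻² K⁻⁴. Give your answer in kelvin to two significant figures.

Flux at the orbit: S = 1361/(7.43)² = 24.65 W m⁻².
Unperturbed T_e = [24.65·(1−0.34)/(4σ)]^¼ = 92.03 K.
TOA radiative forcing: ΔF = (1−α)ΔS/4 = 0.66·(+1.21)/4 = 0.1996 W m⁻².
Planck response: λ_P = 4σT_e³ = 4·5.67×10⁻⁸·(92.03)³ = 0.1768 W m⁻²/K.
Hence the no-feedback warming is ΔF/(4σT_e³) = 1.13 K.

1.1 K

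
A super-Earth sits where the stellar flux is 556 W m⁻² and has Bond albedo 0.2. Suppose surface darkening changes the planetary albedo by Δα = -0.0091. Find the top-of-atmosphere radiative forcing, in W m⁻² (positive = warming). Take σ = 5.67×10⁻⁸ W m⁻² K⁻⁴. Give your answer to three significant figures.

TOA radiative forcing: ΔF = −S·Δα/4 = −556.0·(-0.0091)/4 = 1.265 W m⁻².

1.26 W m⁻²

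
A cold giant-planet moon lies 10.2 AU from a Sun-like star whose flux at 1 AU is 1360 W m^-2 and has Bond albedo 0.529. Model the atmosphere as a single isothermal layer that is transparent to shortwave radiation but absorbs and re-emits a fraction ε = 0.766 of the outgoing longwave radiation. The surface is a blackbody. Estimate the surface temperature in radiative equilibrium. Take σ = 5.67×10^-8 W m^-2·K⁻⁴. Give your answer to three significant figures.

By the inverse-square law, S = 1360/10.2² = 13.07 W m^-2.
Effective emission temperature (TOA balance): σT_e⁴ = S(1−α)/4 = 1.539 W m^-2 → T_e = 72.18 K.
Surface balance with a leaky layer gives σT_s⁴ = σT_e⁴·2/(2−ε), so T_s = T_e·[2/(2−0.766)]^(1/4) = 81.44 K.

81.4 kelvin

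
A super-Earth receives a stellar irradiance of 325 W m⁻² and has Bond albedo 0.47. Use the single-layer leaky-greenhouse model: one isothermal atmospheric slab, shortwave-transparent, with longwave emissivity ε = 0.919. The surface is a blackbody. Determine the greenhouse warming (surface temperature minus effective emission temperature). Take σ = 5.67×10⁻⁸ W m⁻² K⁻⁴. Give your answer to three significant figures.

27.6 kelvin

The planet radiates to space at T_e = [S(1−α)/(4σ)]^(1/4) = 166.0 K.
Surface balance with a leaky layer gives σT_s⁴ = σT_e⁴·2/(2−ε), so T_s = T_e·[2/(2−0.919)]^(1/4) = 193.6 K.
The atmosphere warms the surface by 27.60 K.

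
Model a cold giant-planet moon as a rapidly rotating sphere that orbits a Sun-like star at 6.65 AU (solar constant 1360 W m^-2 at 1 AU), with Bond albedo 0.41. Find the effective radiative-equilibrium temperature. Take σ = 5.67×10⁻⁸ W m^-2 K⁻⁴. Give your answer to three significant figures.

94.6 kelvin

Flux at the orbit: S = 1360/(6.65)² = 30.75 W m^-2.
Averaging over the sphere, the absorbed flux is S(1−α)/4 = 4.536 W m^-2.
Balancing against σT⁴: T = (4.536/5.67×10⁻⁸)^(1/4) = 94.57 K.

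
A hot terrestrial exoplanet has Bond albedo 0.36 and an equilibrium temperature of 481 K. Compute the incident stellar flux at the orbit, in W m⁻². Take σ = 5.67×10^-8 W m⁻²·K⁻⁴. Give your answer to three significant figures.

19000 W m⁻²

Invert the energy balance for S: S = 4σT⁴/(1−α).
The emitted flux is σT⁴ = 3035 W m⁻².
So S = 4×3035/(1−0.36) = 18970 W m⁻².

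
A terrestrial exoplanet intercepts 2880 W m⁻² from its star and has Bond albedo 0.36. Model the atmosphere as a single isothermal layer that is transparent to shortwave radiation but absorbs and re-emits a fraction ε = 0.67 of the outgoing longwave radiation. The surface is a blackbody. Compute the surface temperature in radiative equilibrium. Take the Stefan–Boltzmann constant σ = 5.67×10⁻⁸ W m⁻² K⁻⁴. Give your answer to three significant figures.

332 K

The planet radiates to space at T_e = [S(1−α)/(4σ)]^(1/4) = 300.2 K.
For a single slab of emissivity ε, T_s⁴ = 2T_e⁴/(2−ε); thus T_s = 300.2·(1.504)^(1/4) = 332.5 K.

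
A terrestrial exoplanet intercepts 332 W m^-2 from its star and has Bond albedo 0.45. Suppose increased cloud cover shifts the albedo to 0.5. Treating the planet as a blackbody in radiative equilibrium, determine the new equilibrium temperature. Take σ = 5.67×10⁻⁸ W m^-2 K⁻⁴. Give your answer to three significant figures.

164 K

T₂ = [S(1−α₂)/(4σ)]^(1/4) = [332.0·0.5/(4σ)]^(1/4) = 164.5 K.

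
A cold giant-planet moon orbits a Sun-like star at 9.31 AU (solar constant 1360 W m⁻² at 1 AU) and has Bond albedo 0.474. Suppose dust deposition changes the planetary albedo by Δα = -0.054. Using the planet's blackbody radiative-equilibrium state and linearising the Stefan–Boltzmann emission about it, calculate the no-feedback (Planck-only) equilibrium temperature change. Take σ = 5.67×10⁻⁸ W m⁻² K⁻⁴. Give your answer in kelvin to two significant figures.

Irradiance scales as 1/d², so S = 1360 W m⁻² × (1/9.31)² = 15.69 W m⁻².
Unperturbed T_e = [15.69·(1−0.474)/(4σ)]^¼ = 77.67 K.
TOA radiative forcing: ΔF = −S·Δα/4 = −15.69·(-0.054)/4 = 0.2118 W m⁻².
Planck response: λ_P = 4σT_e³ = 4·5.67×10⁻⁸·(77.67)³ = 0.1063 W m⁻²/K.
ΔT₀ = ΔF/λ_P = 0.2118/0.1063 = 1.99 K.

2.0 K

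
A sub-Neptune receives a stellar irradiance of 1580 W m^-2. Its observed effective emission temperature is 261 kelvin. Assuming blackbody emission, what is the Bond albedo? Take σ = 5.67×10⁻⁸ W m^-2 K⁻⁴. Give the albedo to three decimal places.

Energy balance: S(1−α)/4 = σT⁴, so 1−α = 4σT⁴/S.
4σT⁴ = 4·5.67×10⁻⁸·(261)⁴ = 1052 W m^-2.
1−α = 1052/1580 = 0.6661, so α = 0.3339.

0.334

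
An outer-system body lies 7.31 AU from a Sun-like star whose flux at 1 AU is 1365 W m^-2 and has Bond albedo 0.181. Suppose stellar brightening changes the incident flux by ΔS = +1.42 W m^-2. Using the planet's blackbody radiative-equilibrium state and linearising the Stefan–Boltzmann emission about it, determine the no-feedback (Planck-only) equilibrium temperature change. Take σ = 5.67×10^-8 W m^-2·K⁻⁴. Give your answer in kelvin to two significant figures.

By the inverse-square law, S = 1365/7.31² = 25.54 W m^-2.
The baseline emission temperature is T_e = 98.00 K.
TOA radiative forcing: ΔF = (1−α)ΔS/4 = 0.819·(+1.42)/4 = 0.2907 W m^-2.
The Planck feedback parameter is 4σT_e³ = 0.2135 W m^-2/K.
So ΔT₀ = 0.2907/0.2135 = 1.36 K.

1.4 kelvin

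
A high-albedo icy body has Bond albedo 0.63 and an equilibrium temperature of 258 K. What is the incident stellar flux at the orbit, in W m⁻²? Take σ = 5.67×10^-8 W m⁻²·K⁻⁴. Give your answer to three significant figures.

2720 W m⁻²

From S(1−α)/4 = σT⁴: S = 4σT⁴/(1−α).
σT⁴ = 5.67×10⁻⁸·(258)⁴ = 251.2 W m⁻².
So S = 4×251.2/(1−0.63) = 2716 W m⁻².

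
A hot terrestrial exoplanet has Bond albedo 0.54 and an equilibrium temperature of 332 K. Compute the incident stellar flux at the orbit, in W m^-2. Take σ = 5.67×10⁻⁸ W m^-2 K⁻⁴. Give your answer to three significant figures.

Invert the energy balance for S: S = 4σT⁴/(1−α).
The emitted flux is σT⁴ = 688.9 W m^-2.
S = 4·688.9/0.46 = 5990 W m^-2.

5990 W m^-2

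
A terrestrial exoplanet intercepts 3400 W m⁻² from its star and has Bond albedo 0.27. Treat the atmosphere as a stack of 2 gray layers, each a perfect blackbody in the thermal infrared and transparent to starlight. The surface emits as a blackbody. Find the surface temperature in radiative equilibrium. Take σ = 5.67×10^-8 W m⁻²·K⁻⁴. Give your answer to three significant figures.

426 K

The effective emission temperature is T_e = [S(1−α)/(4σ)]^¼ = 323.4 K.
Layer-by-layer balance gives σT_s⁴ = (N+1)σT_e⁴, so T_s = 3^¼·323.4 = 425.7 K.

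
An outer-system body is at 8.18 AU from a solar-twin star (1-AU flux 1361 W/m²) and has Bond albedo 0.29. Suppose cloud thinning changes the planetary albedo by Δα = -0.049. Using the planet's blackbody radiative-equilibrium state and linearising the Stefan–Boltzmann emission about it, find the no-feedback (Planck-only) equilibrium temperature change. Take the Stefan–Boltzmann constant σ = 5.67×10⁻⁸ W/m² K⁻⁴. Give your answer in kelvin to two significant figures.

By the inverse-square law, S = 1361/8.18² = 20.34 W/m².
Unperturbed T_e = [20.34·(1−0.29)/(4σ)]^¼ = 89.33 K.
ΔF = −(S/4)Δα = −(20.34/4)×(-0.049) = 0.2492 W/m².
The Planck feedback parameter is 4σT_e³ = 0.1617 W/m²/K.
ΔT₀ = ΔF/λ_P = 0.2492/0.1617 = 1.54 K.

1.5 K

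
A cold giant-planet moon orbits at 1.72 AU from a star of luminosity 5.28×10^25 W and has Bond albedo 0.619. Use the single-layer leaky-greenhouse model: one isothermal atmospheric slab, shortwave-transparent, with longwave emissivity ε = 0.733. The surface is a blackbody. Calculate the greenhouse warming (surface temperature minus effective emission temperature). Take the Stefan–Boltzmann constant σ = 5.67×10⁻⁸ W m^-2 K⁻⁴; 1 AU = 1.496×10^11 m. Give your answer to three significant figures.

Orbital distance: d = 1.72 AU = 2.573×10^11 m.
Flux at the orbit: S = L/(4πd²) = 5.28×10^25/(4π·(2.57×10^11)²) = 63.46 W m^-2.
At the top of the atmosphere, σT_e⁴ = S(1−α)/4 = 6.045 W m^-2, giving T_e = 101.6 K.
The surface balance (absorbed SW + ε·downward IR = σT_s⁴) with T_a⁴ = T_s⁴/2 reduces to T_s = T_e·[2/(2−ε)]^¼ = 113.9 K.
Greenhouse warming: T_s − T_e = 12.28 K.

12.3 K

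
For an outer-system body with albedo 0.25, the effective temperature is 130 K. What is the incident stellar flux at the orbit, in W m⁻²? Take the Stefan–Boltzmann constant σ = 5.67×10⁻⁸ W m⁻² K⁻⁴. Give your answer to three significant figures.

From S(1−α)/4 = σT⁴: S = 4σT⁴/(1−α).
σT⁴ = 5.67×10⁻⁸·(130)⁴ = 16.19 W m⁻².
So S = 4×16.19/(1−0.25) = 86.37 W m⁻².

86.4 W m⁻²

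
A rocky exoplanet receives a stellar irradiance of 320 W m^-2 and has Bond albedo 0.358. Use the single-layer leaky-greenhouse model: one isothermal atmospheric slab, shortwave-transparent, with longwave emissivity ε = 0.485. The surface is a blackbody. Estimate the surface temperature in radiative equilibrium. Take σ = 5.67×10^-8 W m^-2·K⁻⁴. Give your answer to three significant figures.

186 kelvin

At the top of the atmosphere, σT_e⁴ = S(1−α)/4 = 51.36 W m^-2, giving T_e = 173.5 K.
Surface balance with a leaky layer gives σT_s⁴ = σT_e⁴·2/(2−ε), so T_s = T_e·[2/(2−0.485)]^(1/4) = 186.0 K.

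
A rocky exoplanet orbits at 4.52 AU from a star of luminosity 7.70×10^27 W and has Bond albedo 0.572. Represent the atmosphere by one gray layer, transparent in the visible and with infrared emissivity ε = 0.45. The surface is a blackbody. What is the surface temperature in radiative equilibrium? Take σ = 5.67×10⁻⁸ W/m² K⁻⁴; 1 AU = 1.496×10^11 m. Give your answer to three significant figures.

239 K

d = 4.52 × 1.496×10^11 m = 6.762×10^11 m.
Spreading L over a sphere of radius d: S = 7.70×10^27/(4π·6.76×10^11²) = 1340 W/m².
The planet radiates to space at T_e = [S(1−α)/(4σ)]^(1/4) = 224.3 K.
The surface balance (absorbed SW + ε·downward IR = σT_s⁴) with T_a⁴ = T_s⁴/2 reduces to T_s = T_e·[2/(2−ε)]^¼ = 239.0 K.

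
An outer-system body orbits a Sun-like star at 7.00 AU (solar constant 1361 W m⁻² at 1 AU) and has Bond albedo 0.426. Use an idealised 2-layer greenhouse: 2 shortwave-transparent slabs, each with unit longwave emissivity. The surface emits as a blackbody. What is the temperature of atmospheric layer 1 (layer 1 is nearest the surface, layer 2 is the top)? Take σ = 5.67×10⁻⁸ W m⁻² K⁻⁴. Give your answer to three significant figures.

By the inverse-square law, S = 1361/7.00² = 27.78 W m⁻².
The effective emission temperature is T_e = [S(1−α)/(4σ)]^¼ = 91.57 K.
The net upward flux σT_e⁴ is constant between every pair of levels, so T_k⁴ = (N+1−k)T_e⁴.
With k = 1: T_1 = (2+1−1)^¼·91.57 K = 108.9 K.

109 kelvin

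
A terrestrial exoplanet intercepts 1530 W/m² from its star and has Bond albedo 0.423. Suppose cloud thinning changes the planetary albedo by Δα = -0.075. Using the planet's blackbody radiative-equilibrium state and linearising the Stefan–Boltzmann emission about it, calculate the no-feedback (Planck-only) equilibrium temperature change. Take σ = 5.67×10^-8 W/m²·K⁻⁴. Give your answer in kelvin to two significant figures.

8.1 K

Unperturbed T_e = [1530·(1−0.423)/(4σ)]^¼ = 249.8 K.
ΔF = −(S/4)Δα = −(1530/4)×(-0.075) = 28.69 W/m².
The Planck feedback parameter is 4σT_e³ = 3.534 W/m²/K.
Hence the no-feedback warming is ΔF/(4σT_e³) = 8.12 K.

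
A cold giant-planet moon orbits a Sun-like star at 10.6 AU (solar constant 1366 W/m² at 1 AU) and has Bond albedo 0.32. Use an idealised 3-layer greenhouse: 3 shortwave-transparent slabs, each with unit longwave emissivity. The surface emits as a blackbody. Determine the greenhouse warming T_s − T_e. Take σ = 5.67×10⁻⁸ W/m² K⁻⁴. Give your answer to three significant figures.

32.2 kelvin

Flux at the orbit: S = 1366/(10.6)² = 12.16 W/m².
OLR = S(1−α)/4 = 2.067 W/m²; the top layer radiates at T_e = 77.70 K.
Surface: T_s = (4)^¼·T_e = 109.9 K.
So the greenhouse effect raises the surface by 109.9 − 77.70 = 32.18 K.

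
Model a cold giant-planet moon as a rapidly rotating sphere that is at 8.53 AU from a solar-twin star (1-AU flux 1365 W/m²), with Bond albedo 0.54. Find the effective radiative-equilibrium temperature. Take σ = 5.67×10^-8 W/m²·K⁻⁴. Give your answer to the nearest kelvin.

Flux at the orbit: S = 1365/(8.53)² = 18.76 W/m².
Absorbed flux (global mean): S(1−α)/4 = 18.76·0.46/4 = 2.157 W/m².
In equilibrium σT⁴ equals this, so T = 78.54 K.

79 kelvin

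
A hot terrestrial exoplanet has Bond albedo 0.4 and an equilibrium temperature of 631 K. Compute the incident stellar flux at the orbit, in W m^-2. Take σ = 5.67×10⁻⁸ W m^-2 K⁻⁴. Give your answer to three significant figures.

From S(1−α)/4 = σT⁴: S = 4σT⁴/(1−α).
σT⁴ = 5.67×10⁻⁸·(631)⁴ = 8989 W m^-2.
S = 4·8989/0.6 = 59930 W m^-2.

59900 W m^-2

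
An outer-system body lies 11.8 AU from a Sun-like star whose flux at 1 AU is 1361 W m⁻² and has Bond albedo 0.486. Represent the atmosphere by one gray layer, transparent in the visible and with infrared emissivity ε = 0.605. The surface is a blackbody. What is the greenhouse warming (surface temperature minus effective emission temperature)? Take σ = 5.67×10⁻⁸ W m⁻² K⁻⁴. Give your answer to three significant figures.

6.47 kelvin

Flux at the orbit: S = 1361/(11.8)² = 9.774 W m⁻².
The planet radiates to space at T_e = [S(1−α)/(4σ)]^(1/4) = 68.60 K.
The surface balance (absorbed SW + ε·downward IR = σT_s⁴) with T_a⁴ = T_s⁴/2 reduces to T_s = T_e·[2/(2−ε)]^¼ = 75.07 K.
Greenhouse warming: T_s − T_e = 6.466 K.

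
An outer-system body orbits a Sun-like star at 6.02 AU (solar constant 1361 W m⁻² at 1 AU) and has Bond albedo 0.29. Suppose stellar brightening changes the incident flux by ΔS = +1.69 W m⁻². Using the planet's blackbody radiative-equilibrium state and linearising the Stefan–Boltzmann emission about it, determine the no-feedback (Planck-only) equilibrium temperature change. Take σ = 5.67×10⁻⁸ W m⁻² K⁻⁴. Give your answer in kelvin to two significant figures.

1.2 K

Flux at the orbit: S = 1361/(6.02)² = 37.55 W m⁻².
Unperturbed T_e = [37.55·(1−0.29)/(4σ)]^¼ = 104.1 K.
Only a fraction (1−α) is absorbed and it's spread over 4πR², so ΔF = (1−α)ΔS/4 = 0.3000 W m⁻².
The Planck feedback parameter is 4σT_e³ = 0.2561 W m⁻²/K.
ΔT₀ = ΔF/λ_P = 0.3000/0.2561 = 1.17 K.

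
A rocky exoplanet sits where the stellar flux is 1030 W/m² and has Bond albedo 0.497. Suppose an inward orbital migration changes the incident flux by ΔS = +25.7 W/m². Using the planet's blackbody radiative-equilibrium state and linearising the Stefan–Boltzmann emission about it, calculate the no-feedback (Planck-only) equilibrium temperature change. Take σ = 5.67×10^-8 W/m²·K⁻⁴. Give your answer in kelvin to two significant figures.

1.4 kelvin

Unperturbed T_e = [1030·(1−0.497)/(4σ)]^¼ = 218.6 K.
TOA radiative forcing: ΔF = (1−α)ΔS/4 = 0.503·(+25.7)/4 = 3.232 W/m².
The Planck feedback parameter is 4σT_e³ = 2.370 W/m²/K.
Hence the no-feedback warming is ΔF/(4σT_e³) = 1.36 K.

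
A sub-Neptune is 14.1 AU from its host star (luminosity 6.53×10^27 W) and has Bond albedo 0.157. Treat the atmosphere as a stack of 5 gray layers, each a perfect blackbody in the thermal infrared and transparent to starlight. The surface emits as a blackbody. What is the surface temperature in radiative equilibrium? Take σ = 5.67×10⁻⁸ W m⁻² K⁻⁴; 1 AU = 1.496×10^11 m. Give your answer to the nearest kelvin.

Orbital distance: d = 14.1 AU = 2.109×10^12 m.
Flux at the orbit: S = L/(4πd²) = 6.53×10^27/(4π·(2.11×10^12)²) = 116.8 W m⁻².
OLR = S(1−α)/4 = 24.61 W m⁻²; the top layer radiates at T_e = 144.3 K.
For an N-layer opaque stack, T_s⁴ = (N+1)T_e⁴, hence T_s = (6)^(1/4)×144.3 K = 225.9 K.

226 K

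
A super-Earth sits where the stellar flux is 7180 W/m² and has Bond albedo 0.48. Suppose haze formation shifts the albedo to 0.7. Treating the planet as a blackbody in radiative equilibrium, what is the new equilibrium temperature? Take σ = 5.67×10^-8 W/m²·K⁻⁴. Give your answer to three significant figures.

312 kelvin

New equilibrium: T₂ = [(1−0.7)·7180/(4σ)]^(1/4) = 312.2 K.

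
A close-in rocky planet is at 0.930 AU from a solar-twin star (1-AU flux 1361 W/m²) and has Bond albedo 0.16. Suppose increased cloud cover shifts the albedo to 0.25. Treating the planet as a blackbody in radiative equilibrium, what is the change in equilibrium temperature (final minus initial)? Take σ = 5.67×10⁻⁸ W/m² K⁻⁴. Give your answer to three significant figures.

-7.72 K

Flux at the orbit: S = 1361/(0.930)² = 1574 W/m².
Before: T₁ = [1574·0.84/(4σ)]^(1/4) = 276.3 K.
Final:   T₂ = [S(1−0.25)/(4σ)]^(1/4) = 268.6 K.
Change: 268.6 − 276.3 = -7.718 K.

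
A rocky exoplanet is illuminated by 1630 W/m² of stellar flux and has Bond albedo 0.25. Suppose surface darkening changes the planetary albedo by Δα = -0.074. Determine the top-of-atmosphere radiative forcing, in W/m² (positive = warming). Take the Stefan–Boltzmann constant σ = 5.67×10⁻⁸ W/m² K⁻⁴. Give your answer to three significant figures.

ΔF = −(S/4)Δα = −(1630/4)×(-0.074) = 30.15 W/m².

30.2 W/m²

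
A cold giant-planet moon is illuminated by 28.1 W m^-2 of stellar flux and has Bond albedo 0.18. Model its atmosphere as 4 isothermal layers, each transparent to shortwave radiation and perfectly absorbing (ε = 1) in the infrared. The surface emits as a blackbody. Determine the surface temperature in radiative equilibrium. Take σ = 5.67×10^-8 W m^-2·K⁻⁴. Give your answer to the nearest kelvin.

Top-of-atmosphere balance: σT_e⁴ = S(1−α)/4 = 5.761 W m^-2 → T_e = 100.4 K.
With N = 4 opaque layers, T_s = (N+1)^(1/4)·T_e = 5^(1/4)·100.4 = 150.1 K.

150 K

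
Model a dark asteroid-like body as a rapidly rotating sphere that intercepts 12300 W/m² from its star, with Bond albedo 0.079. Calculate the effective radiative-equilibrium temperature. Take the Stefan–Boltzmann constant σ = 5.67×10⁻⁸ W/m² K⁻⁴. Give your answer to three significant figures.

Absorbed flux (global mean): S(1−α)/4 = 12300·0.921/4 = 2832 W/m².
Balancing against σT⁴: T = (2832/5.67×10⁻⁸)^(1/4) = 472.7 K.

473 kelvin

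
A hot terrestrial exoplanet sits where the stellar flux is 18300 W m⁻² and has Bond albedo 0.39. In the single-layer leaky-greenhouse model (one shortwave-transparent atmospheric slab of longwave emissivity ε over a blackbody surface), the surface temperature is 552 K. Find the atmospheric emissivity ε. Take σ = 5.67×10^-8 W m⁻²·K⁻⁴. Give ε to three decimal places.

TOA balance gives T_e = 471.0 K.
T_s⁴ = T_e⁴·2/(2−ε) → ε = 2 − 2(T_e/T_s)⁴ = 2 − 2·(471.0/552)⁴ = 0.9397.

0.940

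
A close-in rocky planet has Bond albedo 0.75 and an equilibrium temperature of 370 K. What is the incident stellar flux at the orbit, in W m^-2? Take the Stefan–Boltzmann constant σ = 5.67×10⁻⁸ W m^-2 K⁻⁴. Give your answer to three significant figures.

17000 W m^-2

From S(1−α)/4 = σT⁴: S = 4σT⁴/(1−α).
σT⁴ = 5.67×10⁻⁸·(370)⁴ = 1063 W m^-2.
S = 4·1063/0.25 = 17000 W m^-2.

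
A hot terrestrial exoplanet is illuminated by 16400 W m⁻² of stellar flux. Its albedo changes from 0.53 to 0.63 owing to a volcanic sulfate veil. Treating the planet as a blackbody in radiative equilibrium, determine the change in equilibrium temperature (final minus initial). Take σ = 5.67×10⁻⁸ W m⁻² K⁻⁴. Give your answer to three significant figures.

Before: T₁ = [16400·0.47/(4σ)]^(1/4) = 429.4 K.
Final:   T₂ = [S(1−0.63)/(4σ)]^(1/4) = 404.4 K.
Change: 404.4 − 429.4 = -24.93 K.

-24.9 kelvin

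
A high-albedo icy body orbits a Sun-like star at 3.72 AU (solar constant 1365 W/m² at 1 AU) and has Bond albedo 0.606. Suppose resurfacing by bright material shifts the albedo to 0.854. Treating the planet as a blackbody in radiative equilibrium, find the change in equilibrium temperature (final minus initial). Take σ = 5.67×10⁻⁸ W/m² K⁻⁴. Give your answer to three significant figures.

-25.1 K

Flux at the orbit: S = 1365/(3.72)² = 98.64 W/m².
Before: T₁ = [98.64·0.394/(4σ)]^(1/4) = 114.4 K.
Final:   T₂ = [S(1−0.854)/(4σ)]^(1/4) = 89.27 K.
Change: 89.27 − 114.4 = -25.15 K.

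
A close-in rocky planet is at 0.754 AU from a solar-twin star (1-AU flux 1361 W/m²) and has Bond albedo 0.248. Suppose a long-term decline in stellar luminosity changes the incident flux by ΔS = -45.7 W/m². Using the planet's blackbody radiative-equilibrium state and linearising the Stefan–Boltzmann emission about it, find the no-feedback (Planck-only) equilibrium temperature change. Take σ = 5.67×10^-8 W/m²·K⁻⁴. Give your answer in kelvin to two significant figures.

-1.4 K

By the inverse-square law, S = 1361/0.754² = 2394 W/m².
The baseline emission temperature is T_e = 298.5 K.
TOA radiative forcing: ΔF = (1−α)ΔS/4 = 0.752·(-45.7)/4 = -8.592 W/m².
Linearising σT⁴ gives d(σT⁴)/dT = 4σT_e³ = 6.031 W/m² per K.
Hence the no-feedback warming is ΔF/(4σT_e³) = -1.42 K.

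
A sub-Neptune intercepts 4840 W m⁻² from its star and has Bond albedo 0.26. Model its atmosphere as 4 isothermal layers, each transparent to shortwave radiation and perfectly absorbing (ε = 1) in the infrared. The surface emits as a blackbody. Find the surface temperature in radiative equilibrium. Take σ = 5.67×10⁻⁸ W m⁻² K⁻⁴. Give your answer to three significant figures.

530 kelvin

Top-of-atmosphere balance: σT_e⁴ = S(1−α)/4 = 895.4 W m⁻² → T_e = 354.5 K.
Layer-by-layer balance gives σT_s⁴ = (N+1)σT_e⁴, so T_s = 5^¼·354.5 = 530.1 K.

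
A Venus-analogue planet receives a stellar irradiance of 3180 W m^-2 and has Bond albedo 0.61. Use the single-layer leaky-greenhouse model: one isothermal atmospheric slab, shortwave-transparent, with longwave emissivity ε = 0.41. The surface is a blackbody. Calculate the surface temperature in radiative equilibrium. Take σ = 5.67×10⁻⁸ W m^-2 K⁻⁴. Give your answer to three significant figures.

At the top of the atmosphere, σT_e⁴ = S(1−α)/4 = 310.1 W m^-2, giving T_e = 271.9 K.
The surface balance (absorbed SW + ε·downward IR = σT_s⁴) with T_a⁴ = T_s⁴/2 reduces to T_s = T_e·[2/(2−ε)]^¼ = 288.0 K.

288 K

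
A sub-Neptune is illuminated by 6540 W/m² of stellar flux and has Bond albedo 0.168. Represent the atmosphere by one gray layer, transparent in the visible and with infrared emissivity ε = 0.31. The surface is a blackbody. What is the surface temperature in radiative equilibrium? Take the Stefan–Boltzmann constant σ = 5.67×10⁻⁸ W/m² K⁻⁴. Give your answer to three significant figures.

At the top of the atmosphere, σT_e⁴ = S(1−α)/4 = 1360 W/m², giving T_e = 393.6 K.
For a single slab of emissivity ε, T_s⁴ = 2T_e⁴/(2−ε); thus T_s = 393.6·(1.183)^(1/4) = 410.5 K.

410 K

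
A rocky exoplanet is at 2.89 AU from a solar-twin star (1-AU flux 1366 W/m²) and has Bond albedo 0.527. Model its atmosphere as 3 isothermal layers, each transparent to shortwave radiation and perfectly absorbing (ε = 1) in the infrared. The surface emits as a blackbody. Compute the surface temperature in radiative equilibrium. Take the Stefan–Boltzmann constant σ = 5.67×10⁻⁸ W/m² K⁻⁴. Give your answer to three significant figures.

Flux at the orbit: S = 1366/(2.89)² = 163.6 W/m².
The effective emission temperature is T_e = [S(1−α)/(4σ)]^¼ = 135.9 K.
Layer-by-layer balance gives σT_s⁴ = (N+1)σT_e⁴, so T_s = 4^¼·135.9 = 192.2 K.

192 K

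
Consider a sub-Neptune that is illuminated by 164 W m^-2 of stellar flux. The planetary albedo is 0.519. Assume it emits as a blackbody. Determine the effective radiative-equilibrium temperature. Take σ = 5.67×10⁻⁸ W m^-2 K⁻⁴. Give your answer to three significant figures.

137 K

Absorbed flux (global mean): S(1−α)/4 = 164.0·0.481/4 = 19.72 W m^-2.
Set σT⁴ = 19.72 → T = (19.72/σ)^(1/4) = 136.6 K.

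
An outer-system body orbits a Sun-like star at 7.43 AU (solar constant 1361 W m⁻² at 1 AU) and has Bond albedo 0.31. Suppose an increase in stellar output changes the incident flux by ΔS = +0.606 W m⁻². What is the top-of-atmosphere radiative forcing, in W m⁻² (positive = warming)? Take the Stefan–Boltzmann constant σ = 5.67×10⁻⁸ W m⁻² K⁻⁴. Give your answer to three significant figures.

By the inverse-square law, S = 1361/7.43² = 24.65 W m⁻².
TOA radiative forcing: ΔF = (1−α)ΔS/4 = 0.69·(+0.606)/4 = 0.1045 W m⁻².

0.105 W m⁻²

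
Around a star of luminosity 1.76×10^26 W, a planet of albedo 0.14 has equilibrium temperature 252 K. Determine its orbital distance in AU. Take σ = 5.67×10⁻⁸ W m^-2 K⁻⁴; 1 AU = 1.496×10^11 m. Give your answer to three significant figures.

0.767 AU

The flux needed for this T is 4σT⁴/(1−0.14) = 1064 W m^-2.
Then d = [L/(4πS)]^(1/2) = 1.148×10^11 m, i.e. 0.7671 AU.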